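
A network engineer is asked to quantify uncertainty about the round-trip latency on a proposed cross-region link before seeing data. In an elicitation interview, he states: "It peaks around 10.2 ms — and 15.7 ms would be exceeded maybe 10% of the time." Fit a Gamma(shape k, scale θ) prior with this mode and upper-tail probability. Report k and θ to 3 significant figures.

Gamma(k,θ) with k>1 has mode (k−1)θ, so θ = 10.2/(k−1).
Need P(X < 15.7) = 0.9 with θ tied to k this way. Start at k = 2, θ = 10.2: P(X<15.7) ≈ 0.455.
Too low — raise k to concentrate. Iterating converges to k ≈ 11.
Then θ = 10.2/(11−1) ≈ 1.02.

k ≈ 11, θ ≈ 1.02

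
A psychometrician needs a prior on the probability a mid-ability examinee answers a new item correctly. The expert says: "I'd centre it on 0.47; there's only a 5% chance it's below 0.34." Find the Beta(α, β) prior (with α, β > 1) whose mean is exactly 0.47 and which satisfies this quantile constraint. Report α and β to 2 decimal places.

α ≈ 18.07, β ≈ 20.38

With mean 0.47 fixed, write α = 0.47s, β = 0.53s where s = α+β.
Need P(θ < 0.34) = 0.05 under Beta(0.47s, 0.53s). Normal approximation: (q−m)/√(m(1−m)/s) ≈ z_{0.05} = -1.64, so s ≈ 0.47·0.53·(-1.64)²/(0.34−0.47)² = 39.9.
At s = 39.9: P(θ<0.34) ≈ 0.047. Adjusting to match 0.05 gives s ≈ 38.45.
So α = 0.47·38.45 ≈ 18.07, β = 0.53·38.45 ≈ 20.38.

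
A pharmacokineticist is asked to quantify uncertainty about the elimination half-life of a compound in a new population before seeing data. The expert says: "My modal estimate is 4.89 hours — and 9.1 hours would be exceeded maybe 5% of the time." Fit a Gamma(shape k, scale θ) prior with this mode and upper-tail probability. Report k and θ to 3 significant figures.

Gamma(k,θ) with k>1 has mode (k−1)θ, so θ = 4.89/(k−1).
Need P(X < 9.1) = 0.95 with θ tied to k this way. Start at k = 2, θ = 4.89: P(X<9.1) ≈ 0.555.
Too low — raise k to concentrate. Iterating converges to k ≈ 8.21.
Then θ = 4.89/(8.21−1) ≈ 0.678.

k ≈ 8.21, θ ≈ 0.678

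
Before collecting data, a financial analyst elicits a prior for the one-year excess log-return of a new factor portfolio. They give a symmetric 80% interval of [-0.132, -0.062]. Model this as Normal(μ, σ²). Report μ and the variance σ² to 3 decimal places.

A symmetric 80% interval runs μ ± z·σ with z = 1.282.
Half-width = 0.035, so σ = 0.035/1.282 = 0.0273 and σ² = 0.001.
μ is the interval midpoint, -0.097.

μ = -0.097, σ² = 0.001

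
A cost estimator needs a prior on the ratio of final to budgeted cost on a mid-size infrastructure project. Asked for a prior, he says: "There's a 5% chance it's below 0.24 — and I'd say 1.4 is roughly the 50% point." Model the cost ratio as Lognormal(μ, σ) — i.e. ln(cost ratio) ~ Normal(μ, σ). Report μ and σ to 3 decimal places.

If T ~ Lognormal(μ,σ) then ln T ~ Normal(μ,σ), so the p-quantile of ln T is μ + z_p·σ.
ln(0.24) = -1.427 and ln(1.4) = 0.3365; z_{0.05} = -1.645, z_{0.5} = 0.
σ = (0.3365 − -1.427)/(0 − (-1.645)) = 1.072.
μ = -1.427 − (-1.645)·1.072 = 0.336.

μ ≈ 0.336, σ ≈ 1.072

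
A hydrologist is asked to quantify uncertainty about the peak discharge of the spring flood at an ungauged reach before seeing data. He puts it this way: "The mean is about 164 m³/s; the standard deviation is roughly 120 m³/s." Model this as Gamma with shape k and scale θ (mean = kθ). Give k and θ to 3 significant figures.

For Gamma(k, scale θ): mean = kθ, variance = kθ², so CV = 1/√k.
CV = SD/mean = 120/164 = 0.7317, hence k = 1/CV² = 1.87.
Then θ = mean/k = 164/1.87 = 87.8.

k ≈ 1.87, θ ≈ 87.8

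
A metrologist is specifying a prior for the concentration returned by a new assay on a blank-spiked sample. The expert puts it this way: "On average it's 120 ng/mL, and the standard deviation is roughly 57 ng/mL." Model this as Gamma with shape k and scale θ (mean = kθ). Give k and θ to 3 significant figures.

k ≈ 4.43, θ ≈ 27.1

For Gamma(k, scale θ): mean = kθ, variance = kθ², so CV = 1/√k.
CV = SD/mean = 57/120 = 0.475, hence k = 1/CV² = 4.43.
Then θ = mean/k = 120/4.43 = 27.1.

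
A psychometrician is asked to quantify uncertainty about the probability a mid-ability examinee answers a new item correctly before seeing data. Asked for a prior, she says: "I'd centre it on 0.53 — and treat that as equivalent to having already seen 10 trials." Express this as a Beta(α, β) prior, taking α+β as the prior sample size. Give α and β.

α = 5.3, β = 4.7

Under the effective-sample-size interpretation, Beta(α, β) has prior mean α/(α+β) and prior sample size α+β.
So α+β = 10 and α/(α+β) = 0.53, giving α = 0.53·10 = 5.3 and β = 10 − 5.3 = 4.7.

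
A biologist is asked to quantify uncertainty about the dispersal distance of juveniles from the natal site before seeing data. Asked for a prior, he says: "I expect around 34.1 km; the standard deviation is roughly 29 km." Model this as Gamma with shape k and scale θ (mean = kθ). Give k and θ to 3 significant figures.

k ≈ 1.38, θ ≈ 24.7

For Gamma(k, scale θ): mean = kθ, variance = kθ², so CV = 1/√k.
CV = SD/mean = 29/34.1 = 0.8504, hence k = 1/CV² = 1.38.
Then θ = mean/k = 34.1/1.38 = 24.7.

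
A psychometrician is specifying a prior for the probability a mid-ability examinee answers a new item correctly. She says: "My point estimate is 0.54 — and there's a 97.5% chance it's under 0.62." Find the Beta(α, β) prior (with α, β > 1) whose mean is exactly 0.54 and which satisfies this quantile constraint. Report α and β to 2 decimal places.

α ≈ 78.70, β ≈ 67.04

With mean 0.54 fixed, write α = 0.54s, β = 0.46s where s = α+β.
Need P(θ < 0.62) = 0.975 under Beta(0.54s, 0.46s). Normal approximation: (q−m)/√(m(1−m)/s) ≈ z_{0.975} = 1.96, so s ≈ 0.54·0.46·(1.96)²/(0.62−0.54)² = 149.1.
At s = 149.1: P(θ<0.62) ≈ 0.976. Adjusting to match 0.975 gives s ≈ 145.74.
So α = 0.54·145.74 ≈ 78.70, β = 0.46·145.74 ≈ 67.04.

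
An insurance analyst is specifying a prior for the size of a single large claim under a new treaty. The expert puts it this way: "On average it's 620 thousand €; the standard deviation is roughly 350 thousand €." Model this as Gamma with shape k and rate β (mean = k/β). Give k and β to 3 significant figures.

For Gamma(k, rate β): mean = k/β, variance = k/β², so CV = 1/√k.
CV = SD/mean = 350/620 = 0.5645, hence k = 1/CV² = 3.14.
Then β = k/mean = 3.14/620 = 0.00506.

k ≈ 3.14, β ≈ 0.00506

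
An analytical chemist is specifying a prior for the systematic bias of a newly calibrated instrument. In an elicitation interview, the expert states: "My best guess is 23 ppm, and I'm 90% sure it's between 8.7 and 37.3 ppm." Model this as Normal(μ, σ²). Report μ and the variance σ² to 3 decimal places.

μ = 23.000, σ² = 75.582

A symmetric 90% interval runs μ ± z·σ with z = 1.645.
Half-width = 14.3, so σ = 14.3/1.645 = 8.6938 and σ² = 75.582.
μ is the stated best guess, 23.000.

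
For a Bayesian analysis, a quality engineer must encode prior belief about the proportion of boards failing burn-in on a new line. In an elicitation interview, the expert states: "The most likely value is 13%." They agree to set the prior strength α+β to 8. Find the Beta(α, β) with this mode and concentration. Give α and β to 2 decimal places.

For α,β > 1 the Beta mode is (α−1)/(α+β−2). With α+β = 8, the mode is (α−1)/6.
Set (α−1)/6 = 0.13 → α = 1 + 0.13·6 = 1.78.
β = 8 − α = 6.22.

α = 1.78, β = 6.22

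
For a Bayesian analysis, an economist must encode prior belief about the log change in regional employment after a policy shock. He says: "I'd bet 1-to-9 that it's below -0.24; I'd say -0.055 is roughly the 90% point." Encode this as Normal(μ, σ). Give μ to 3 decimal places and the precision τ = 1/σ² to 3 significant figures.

The p-quantile of Normal(μ,σ) is μ + z_p·σ, with z_{0.1} = -1.282 and z_{0.9} = 1.282.
Eliminate σ: μ = (z₂·x₁ − z₁·x₂)/(z₂ − z₁) = (1.282·-0.24 − (-1.282)·-0.055)/2.563 = -0.147.
Then σ = (x₂ − x₁)/(z₂ − z₁) = (-0.055 − -0.24)/2.563 = 0.072.
Precision τ = 1/σ² = 1/0.07218² = 192.

μ = -0.147, τ = 192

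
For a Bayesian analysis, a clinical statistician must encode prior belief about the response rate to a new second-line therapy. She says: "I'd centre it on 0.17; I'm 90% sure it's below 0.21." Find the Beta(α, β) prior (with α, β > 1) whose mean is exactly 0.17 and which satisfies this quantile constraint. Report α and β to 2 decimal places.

With mean 0.17 fixed, write α = 0.17s, β = 0.83s where s = α+β.
Need P(θ < 0.21) = 0.9 under Beta(0.17s, 0.83s). Normal approximation: (q−m)/√(m(1−m)/s) ≈ z_{0.9} = 1.28, so s ≈ 0.17·0.83·(1.28)²/(0.21−0.17)² = 144.8.
At s = 144.8: P(θ<0.21) ≈ 0.896. Adjusting to match 0.9 gives s ≈ 150.69.
So α = 0.17·150.69 ≈ 25.62, β = 0.83·150.69 ≈ 125.07.

α ≈ 25.62, β ≈ 125.07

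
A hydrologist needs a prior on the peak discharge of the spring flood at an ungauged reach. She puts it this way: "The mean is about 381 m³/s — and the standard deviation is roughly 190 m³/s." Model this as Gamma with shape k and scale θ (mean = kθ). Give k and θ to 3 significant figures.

k ≈ 4.02, θ ≈ 94.8

For Gamma(k, scale θ): mean = kθ, variance = kθ², so CV = 1/√k.
CV = SD/mean = 190/381 = 0.4987, hence k = 1/CV² = 4.02.
Then θ = mean/k = 381/4.02 = 94.8.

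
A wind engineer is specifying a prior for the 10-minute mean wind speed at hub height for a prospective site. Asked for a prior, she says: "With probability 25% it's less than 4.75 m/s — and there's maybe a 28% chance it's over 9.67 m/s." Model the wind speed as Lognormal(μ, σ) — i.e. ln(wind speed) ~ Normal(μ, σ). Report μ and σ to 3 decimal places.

μ ≈ 1.939, σ ≈ 0.565

If T ~ Lognormal(μ,σ) then ln T ~ Normal(μ,σ), so the p-quantile of ln T is μ + z_p·σ.
ln(4.75) = 1.558 and ln(9.67) = 2.269; z_{0.25} = -0.6745, z_{0.72} = 0.5828.
σ = (2.269 − 1.558)/(0.5828 − (-0.6745)) = 0.565.
μ = 1.558 − (-0.6745)·0.565 = 1.939.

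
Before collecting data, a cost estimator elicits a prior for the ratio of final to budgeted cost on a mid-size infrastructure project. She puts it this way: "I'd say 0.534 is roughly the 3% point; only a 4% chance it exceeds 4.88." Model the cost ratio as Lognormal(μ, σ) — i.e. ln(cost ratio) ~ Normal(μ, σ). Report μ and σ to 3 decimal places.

μ ≈ 0.519, σ ≈ 0.609

If T ~ Lognormal(μ,σ) then ln T ~ Normal(μ,σ), so the p-quantile of ln T is μ + z_p·σ.
ln(0.534) = -0.6274 and ln(4.88) = 1.585; z_{0.03} = -1.881, z_{0.96} = 1.751.
σ = (1.585 − -0.6274)/(1.751 − (-1.881)) = 0.609.
μ = -0.6274 − (-1.881)·0.609 = 0.519.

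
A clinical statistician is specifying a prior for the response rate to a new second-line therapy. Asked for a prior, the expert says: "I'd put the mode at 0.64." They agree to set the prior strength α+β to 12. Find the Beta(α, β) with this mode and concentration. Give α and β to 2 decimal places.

α = 7.40, β = 4.60

For α,β > 1 the Beta mode is (α−1)/(α+β−2). With α+β = 12, the mode is (α−1)/10.
Set (α−1)/10 = 0.64 → α = 1 + 0.64·10 = 7.40.
β = 12 − α = 4.60.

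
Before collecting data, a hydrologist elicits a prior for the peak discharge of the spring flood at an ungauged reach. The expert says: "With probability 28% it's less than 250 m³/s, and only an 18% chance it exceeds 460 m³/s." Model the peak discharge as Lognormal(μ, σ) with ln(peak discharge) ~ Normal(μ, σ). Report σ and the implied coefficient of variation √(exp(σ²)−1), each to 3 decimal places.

σ ≈ 0.407, CV ≈ 0.424

If T ~ Lognormal(μ,σ) then ln T ~ Normal(μ,σ), so the p-quantile of ln T is μ + z_p·σ.
ln(250) = 5.521 and ln(460) = 6.131; z_{0.28} = -0.5828, z_{0.82} = 0.9154.
σ = (6.131 − 5.521)/(0.9154 − (-0.5828)) = 0.407.
μ = 5.521 − (-0.5828)·0.407 = 5.759.
CV = √(exp(σ²)−1) = √(exp(0.1656)−1) = 0.424.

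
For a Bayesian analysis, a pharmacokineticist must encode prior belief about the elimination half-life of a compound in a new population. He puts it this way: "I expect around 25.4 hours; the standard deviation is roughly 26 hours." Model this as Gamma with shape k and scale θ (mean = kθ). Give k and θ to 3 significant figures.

k ≈ 0.954, θ ≈ 26.6

For Gamma(k, scale θ): mean = kθ, variance = kθ², so CV = 1/√k.
CV = SD/mean = 26/25.4 = 1.024, hence k = 1/CV² = 0.954.
Then θ = mean/k = 25.4/0.954 = 26.6.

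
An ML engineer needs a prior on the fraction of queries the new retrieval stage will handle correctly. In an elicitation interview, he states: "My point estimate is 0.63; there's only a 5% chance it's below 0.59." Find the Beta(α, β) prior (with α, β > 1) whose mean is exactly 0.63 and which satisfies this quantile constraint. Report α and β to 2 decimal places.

With mean 0.63 fixed, write α = 0.63s, β = 0.37s where s = α+β.
Need P(θ < 0.59) = 0.05 under Beta(0.63s, 0.37s). Normal approximation: (q−m)/√(m(1−m)/s) ≈ z_{0.05} = -1.64, so s ≈ 0.63·0.37·(-1.64)²/(0.59−0.63)² = 394.2.
At s = 394.2: P(θ<0.59) ≈ 0.051. Adjusting to match 0.05 gives s ≈ 400.62.
So α = 0.63·400.62 ≈ 252.39, β = 0.37·400.62 ≈ 148.23.

α ≈ 252.39, β ≈ 148.23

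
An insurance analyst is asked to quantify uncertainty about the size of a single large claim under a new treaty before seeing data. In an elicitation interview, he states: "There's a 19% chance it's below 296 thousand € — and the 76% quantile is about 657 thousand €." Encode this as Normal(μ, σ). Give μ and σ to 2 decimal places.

μ = 496.05, σ = 227.88

For Normal(μ,σ), the p-quantile is μ + z_p·σ. Here z_{0.19} = -0.8779, z_{0.76} = 0.7063.
So 296 = μ − 0.8779σ and 657 = μ + 0.7063σ.
Subtracting: σ = (657 − 296)/(0.7063 − (-0.8779)) = 227.88.
Then μ = 296 − (-0.8779)·227.88 = 496.05.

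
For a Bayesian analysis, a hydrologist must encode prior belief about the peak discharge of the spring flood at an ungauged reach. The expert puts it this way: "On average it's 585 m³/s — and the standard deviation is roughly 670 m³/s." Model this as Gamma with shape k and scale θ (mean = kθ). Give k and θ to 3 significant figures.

k ≈ 0.762, θ ≈ 767

For Gamma(k, scale θ): mean = kθ, variance = kθ², so CV = 1/√k.
CV = SD/mean = 670/585 = 1.145, hence k = 1/CV² = 0.762.
Then θ = mean/k = 585/0.762 = 767.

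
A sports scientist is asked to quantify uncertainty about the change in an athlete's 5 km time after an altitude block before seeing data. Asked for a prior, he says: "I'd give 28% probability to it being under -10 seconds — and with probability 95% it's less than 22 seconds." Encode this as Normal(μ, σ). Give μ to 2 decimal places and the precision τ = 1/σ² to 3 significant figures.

For Normal(μ,σ), the p-quantile is μ + z_p·σ. Here z_{0.28} = -0.5828, z_{0.95} = 1.645.
So -10 = μ − 0.5828σ and 22 = μ + 1.645σ.
Subtracting: σ = (22 − -10)/(1.645 − (-0.5828)) = 14.36.
Then μ = -10 − (-0.5828)·14.36 = -1.63.
Precision τ = 1/σ² = 1/14.36² = 0.00485.

μ = -1.63, τ = 0.00485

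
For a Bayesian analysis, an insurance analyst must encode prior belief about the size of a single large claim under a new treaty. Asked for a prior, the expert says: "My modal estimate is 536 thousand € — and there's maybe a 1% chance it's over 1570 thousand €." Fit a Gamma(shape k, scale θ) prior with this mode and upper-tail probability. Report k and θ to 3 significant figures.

Gamma(k,θ) with k>1 has mode (k−1)θ, so θ = 536/(k−1).
Need P(X < 1570) = 0.99 with θ tied to k this way. Start at k = 2, θ = 536: P(X<1570) ≈ 0.790.
Too low — raise k to concentrate. Iterating converges to k ≈ 4.92.
Then θ = 536/(4.92−1) ≈ 137.

k ≈ 4.92, θ ≈ 137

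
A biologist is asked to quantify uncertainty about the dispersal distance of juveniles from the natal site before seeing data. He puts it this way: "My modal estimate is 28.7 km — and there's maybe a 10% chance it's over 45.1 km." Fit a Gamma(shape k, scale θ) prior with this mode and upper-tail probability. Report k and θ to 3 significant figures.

Gamma(k,θ) with k>1 has mode (k−1)θ, so θ = 28.7/(k−1).
Need P(X < 45.1) = 0.9 with θ tied to k this way. Start at k = 2, θ = 28.7: P(X<45.1) ≈ 0.466.
Too low — raise k to concentrate. Iterating converges to k ≈ 10.2.
Then θ = 28.7/(10.2−1) ≈ 3.13.

k ≈ 10.2, θ ≈ 3.13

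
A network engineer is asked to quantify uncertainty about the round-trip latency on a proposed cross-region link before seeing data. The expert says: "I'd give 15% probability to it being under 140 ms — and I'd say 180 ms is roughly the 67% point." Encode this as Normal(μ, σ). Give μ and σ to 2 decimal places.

μ = 168.08, σ = 27.09

For Normal(μ,σ), the p-quantile is μ + z_p·σ. Here z_{0.15} = -1.036, z_{0.67} = 0.4399.
So 140 = μ − 1.036σ and 180 = μ + 0.4399σ.
Subtracting: σ = (180 − 140)/(0.4399 − (-1.036)) = 27.09.
Then μ = 140 − (-1.036)·27.09 = 168.08.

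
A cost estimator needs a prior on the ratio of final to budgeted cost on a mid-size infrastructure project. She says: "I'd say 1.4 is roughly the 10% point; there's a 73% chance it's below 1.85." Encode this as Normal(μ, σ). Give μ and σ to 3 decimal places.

μ = 1.704, σ = 0.238

For Normal(μ,σ), the p-quantile is μ + z_p·σ. Here z_{0.1} = -1.282, z_{0.73} = 0.6128.
So 1.4 = μ − 1.282σ and 1.85 = μ + 0.6128σ.
Subtracting: σ = (1.85 − 1.4)/(0.6128 − (-1.282)) = 0.238.
Then μ = 1.4 − (-1.282)·0.238 = 1.704.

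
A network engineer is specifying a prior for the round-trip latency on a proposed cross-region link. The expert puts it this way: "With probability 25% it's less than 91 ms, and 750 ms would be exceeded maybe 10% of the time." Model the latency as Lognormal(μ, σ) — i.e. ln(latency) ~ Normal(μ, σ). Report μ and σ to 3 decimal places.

μ ≈ 5.238, σ ≈ 1.078

If T ~ Lognormal(μ,σ) then ln T ~ Normal(μ,σ), so the p-quantile of ln T is μ + z_p·σ.
ln(91) = 4.511 and ln(750) = 6.62; z_{0.25} = -0.6745, z_{0.9} = 1.282.
σ = (6.62 − 4.511)/(1.282 − (-0.6745)) = 1.078.
μ = 4.511 − (-0.6745)·1.078 = 5.238.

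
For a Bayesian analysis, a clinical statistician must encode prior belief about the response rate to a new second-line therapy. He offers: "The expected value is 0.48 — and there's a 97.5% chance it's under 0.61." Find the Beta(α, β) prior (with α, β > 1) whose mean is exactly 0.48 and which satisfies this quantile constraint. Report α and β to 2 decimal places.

α ≈ 26.82, β ≈ 29.06

With mean 0.48 fixed, write α = 0.48s, β = 0.52s where s = α+β.
Need P(θ < 0.61) = 0.975 under Beta(0.48s, 0.52s). Normal approximation: (q−m)/√(m(1−m)/s) ≈ z_{0.975} = 1.96, so s ≈ 0.48·0.52·(1.96)²/(0.61−0.48)² = 56.7.
At s = 56.7: P(θ<0.61) ≈ 0.976. Adjusting to match 0.975 gives s ≈ 55.88.
So α = 0.48·55.88 ≈ 26.82, β = 0.52·55.88 ≈ 29.06.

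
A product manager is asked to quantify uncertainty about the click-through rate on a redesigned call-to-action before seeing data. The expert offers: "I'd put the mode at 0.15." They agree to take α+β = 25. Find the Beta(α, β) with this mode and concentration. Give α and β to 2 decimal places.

α = 4.45, β = 20.55

For α,β > 1 the Beta mode is (α−1)/(α+β−2). With α+β = 25, the mode is (α−1)/23.
Set (α−1)/23 = 0.15 → α = 1 + 0.15·23 = 4.45.
β = 25 − α = 20.55.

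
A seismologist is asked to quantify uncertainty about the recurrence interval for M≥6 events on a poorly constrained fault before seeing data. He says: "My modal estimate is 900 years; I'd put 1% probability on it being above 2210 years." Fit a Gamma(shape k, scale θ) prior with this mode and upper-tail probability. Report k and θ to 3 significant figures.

k ≈ 6.84, θ ≈ 154

Gamma(k,θ) with k>1 has mode (k−1)θ, so θ = 900/(k−1).
Need P(X < 2210) = 0.99 with θ tied to k this way. Start at k = 2, θ = 900: P(X<2210) ≈ 0.703.
Too low — raise k to concentrate. Iterating converges to k ≈ 6.84.
Then θ = 900/(6.84−1) ≈ 154.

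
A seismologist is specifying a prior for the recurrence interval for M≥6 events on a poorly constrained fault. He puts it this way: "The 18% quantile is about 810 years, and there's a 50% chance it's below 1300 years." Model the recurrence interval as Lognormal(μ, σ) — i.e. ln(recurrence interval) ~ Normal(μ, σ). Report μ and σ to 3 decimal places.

μ ≈ 7.170, σ ≈ 0.517

If T ~ Lognormal(μ,σ) then ln T ~ Normal(μ,σ), so the p-quantile of ln T is μ + z_p·σ.
ln(810) = 6.697 and ln(1300) = 7.17; z_{0.18} = -0.9154, z_{0.5} = 0.
σ = (7.17 − 6.697)/(0 − (-0.9154)) = 0.517.
μ = 6.697 − (-0.9154)·0.517 = 7.170.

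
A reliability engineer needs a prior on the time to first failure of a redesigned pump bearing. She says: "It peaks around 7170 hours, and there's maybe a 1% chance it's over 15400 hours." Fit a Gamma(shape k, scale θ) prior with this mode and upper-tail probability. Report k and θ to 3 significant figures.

Gamma(k,θ) with k>1 has mode (k−1)θ, so θ = 7170/(k−1).
Need P(X < 15400) = 0.99 with θ tied to k this way. Start at k = 2, θ = 7170: P(X<15400) ≈ 0.633.
Too low — raise k to concentrate. Iterating converges to k ≈ 9.29.
Then θ = 7170/(9.29−1) ≈ 865.

k ≈ 9.29, θ ≈ 865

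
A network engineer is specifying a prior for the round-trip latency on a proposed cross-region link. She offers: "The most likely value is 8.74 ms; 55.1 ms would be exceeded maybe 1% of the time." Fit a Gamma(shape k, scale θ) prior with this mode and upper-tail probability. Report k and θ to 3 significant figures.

Gamma(k,θ) with k>1 has mode (k−1)θ, so θ = 8.74/(k−1).
Need P(X < 55.1) = 0.99 with θ tied to k this way. Start at k = 2, θ = 8.74: P(X<55.1) ≈ 0.987.
Too low — raise k to concentrate. Iterating converges to k ≈ 2.08.
Then θ = 8.74/(2.08−1) ≈ 8.13.

k ≈ 2.08, θ ≈ 8.13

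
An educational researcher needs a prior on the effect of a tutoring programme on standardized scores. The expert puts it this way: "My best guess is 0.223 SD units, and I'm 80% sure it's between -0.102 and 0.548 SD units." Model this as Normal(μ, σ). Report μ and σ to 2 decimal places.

μ = 0.22, σ = 0.25

A symmetric 80% interval runs μ ± z·σ with z = 1.282.
Half-width = 0.325, so σ = 0.325/1.282 = 0.25.
μ is the stated best guess, 0.22.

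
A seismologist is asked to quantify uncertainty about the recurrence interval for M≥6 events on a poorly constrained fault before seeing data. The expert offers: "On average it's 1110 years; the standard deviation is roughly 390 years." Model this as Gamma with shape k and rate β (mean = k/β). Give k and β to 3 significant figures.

k ≈ 8.1, β ≈ 0.0073

For Gamma(k, rate β): mean = k/β, variance = k/β², so CV = 1/√k.
CV = SD/mean = 390/1110 = 0.3514, hence k = 1/CV² = 8.1.
Then β = k/mean = 8.1/1110 = 0.0073.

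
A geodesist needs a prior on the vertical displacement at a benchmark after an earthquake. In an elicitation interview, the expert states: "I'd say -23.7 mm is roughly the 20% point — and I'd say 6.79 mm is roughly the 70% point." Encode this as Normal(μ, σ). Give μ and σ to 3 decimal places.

The p-quantile of Normal(μ,σ) is μ + z_p·σ, with z_{0.2} = -0.8416 and z_{0.7} = 0.5244.
Eliminate σ: μ = (z₂·x₁ − z₁·x₂)/(z₂ − z₁) = (0.5244·-23.7 − (-0.8416)·6.79)/1.366 = -4.915.
Then σ = (x₂ − x₁)/(z₂ − z₁) = (6.79 − -23.7)/1.366 = 22.320.

μ = -4.915, σ = 22.320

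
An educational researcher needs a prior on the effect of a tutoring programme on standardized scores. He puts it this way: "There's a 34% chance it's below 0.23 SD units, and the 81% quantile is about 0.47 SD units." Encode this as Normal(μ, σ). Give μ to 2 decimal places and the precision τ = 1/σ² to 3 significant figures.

μ = 0.31, τ = 28.9

For Normal(μ,σ), the p-quantile is μ + z_p·σ. Here z_{0.34} = -0.4125, z_{0.81} = 0.8779.
So 0.23 = μ − 0.4125σ and 0.47 = μ + 0.8779σ.
Subtracting: σ = (0.47 − 0.23)/(0.8779 − (-0.4125)) = 0.19.
Then μ = 0.23 − (-0.4125)·0.19 = 0.31.
Precision τ = 1/σ² = 1/0.186² = 28.9.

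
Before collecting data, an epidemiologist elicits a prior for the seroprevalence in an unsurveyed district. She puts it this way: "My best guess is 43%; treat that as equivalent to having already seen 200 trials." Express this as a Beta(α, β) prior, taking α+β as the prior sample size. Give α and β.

α = 86, β = 114

Under the effective-sample-size interpretation, Beta(α, β) has prior mean α/(α+β) and prior sample size α+β.
So α+β = 200 and α/(α+β) = 0.43, giving α = 0.43·200 = 86 and β = 200 − 86 = 114.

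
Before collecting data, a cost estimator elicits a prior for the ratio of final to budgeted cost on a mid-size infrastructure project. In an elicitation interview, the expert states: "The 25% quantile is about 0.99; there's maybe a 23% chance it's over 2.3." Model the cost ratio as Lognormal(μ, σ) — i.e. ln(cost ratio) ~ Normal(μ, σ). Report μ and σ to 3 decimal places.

If T ~ Lognormal(μ,σ) then ln T ~ Normal(μ,σ), so the p-quantile of ln T is μ + z_p·σ.
ln(0.99) = -0.01005 and ln(2.3) = 0.8329; z_{0.25} = -0.6745, z_{0.77} = 0.7388.
σ = (0.8329 − -0.01005)/(0.7388 − (-0.6745)) = 0.596.
μ = -0.01005 − (-0.6745)·0.596 = 0.392.

μ ≈ 0.392, σ ≈ 0.596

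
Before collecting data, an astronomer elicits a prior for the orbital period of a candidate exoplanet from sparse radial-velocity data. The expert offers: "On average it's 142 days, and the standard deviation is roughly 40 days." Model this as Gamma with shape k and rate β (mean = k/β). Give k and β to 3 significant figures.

For Gamma(k, rate β): mean = k/β, variance = k/β², so CV = 1/√k.
CV = SD/mean = 40/142 = 0.2817, hence k = 1/CV² = 12.6.
Then β = k/mean = 12.6/142 = 0.0888.

k ≈ 12.6, β ≈ 0.0888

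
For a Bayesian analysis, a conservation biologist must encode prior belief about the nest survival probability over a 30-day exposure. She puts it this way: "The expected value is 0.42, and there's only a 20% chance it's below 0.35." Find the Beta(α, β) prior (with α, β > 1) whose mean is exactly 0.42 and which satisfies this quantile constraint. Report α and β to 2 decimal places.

With mean 0.42 fixed, write α = 0.42s, β = 0.58s where s = α+β.
Need P(θ < 0.35) = 0.2 under Beta(0.42s, 0.58s). Normal approximation: (q−m)/√(m(1−m)/s) ≈ z_{0.2} = -0.842, so s ≈ 0.42·0.58·(-0.842)²/(0.35−0.42)² = 35.2.
At s = 35.2: P(θ<0.35) ≈ 0.202. Adjusting to match 0.2 gives s ≈ 35.74.
So α = 0.42·35.74 ≈ 15.01, β = 0.58·35.74 ≈ 20.73.

α ≈ 15.01, β ≈ 20.73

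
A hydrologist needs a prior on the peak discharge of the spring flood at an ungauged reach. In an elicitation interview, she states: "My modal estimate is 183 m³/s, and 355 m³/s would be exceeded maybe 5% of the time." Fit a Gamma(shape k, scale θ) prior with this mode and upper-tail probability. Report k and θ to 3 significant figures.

Gamma(k,θ) with k>1 has mode (k−1)θ, so θ = 183/(k−1).
Need P(X < 355) = 0.95 with θ tied to k this way. Start at k = 2, θ = 183: P(X<355) ≈ 0.577.
Too low — raise k to concentrate. Iterating converges to k ≈ 7.32.
Then θ = 183/(7.32−1) ≈ 28.9.

k ≈ 7.32, θ ≈ 28.9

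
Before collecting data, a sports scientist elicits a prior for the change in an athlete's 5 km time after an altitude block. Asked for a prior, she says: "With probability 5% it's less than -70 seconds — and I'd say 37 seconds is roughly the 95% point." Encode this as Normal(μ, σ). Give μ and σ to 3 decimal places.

μ = -16.500, σ = 32.526

For Normal(μ,σ), the p-quantile is μ + z_p·σ. Here z_{0.05} = -1.645, z_{0.95} = 1.645.
So -70 = μ − 1.645σ and 37 = μ + 1.645σ.
Subtracting: σ = (37 − -70)/(1.645 − (-1.645)) = 32.526.
Then μ = -70 − (-1.645)·32.526 = -16.500.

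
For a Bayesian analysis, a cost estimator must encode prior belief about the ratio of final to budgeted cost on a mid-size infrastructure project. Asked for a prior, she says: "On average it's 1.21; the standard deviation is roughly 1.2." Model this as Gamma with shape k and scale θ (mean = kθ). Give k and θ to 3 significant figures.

For Gamma(k, scale θ): mean = kθ, variance = kθ², so CV = 1/√k.
CV = SD/mean = 1.2/1.21 = 0.9917, hence k = 1/CV² = 1.02.
Then θ = mean/k = 1.21/1.02 = 1.19.

k ≈ 1.02, θ ≈ 1.19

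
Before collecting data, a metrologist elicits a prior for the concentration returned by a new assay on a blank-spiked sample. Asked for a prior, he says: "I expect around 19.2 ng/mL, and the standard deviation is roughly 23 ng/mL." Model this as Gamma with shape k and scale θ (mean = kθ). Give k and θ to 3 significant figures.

k ≈ 0.697, θ ≈ 27.6

For Gamma(k, scale θ): mean = kθ, variance = kθ², so CV = 1/√k.
CV = SD/mean = 23/19.2 = 1.198, hence k = 1/CV² = 0.697.
Then θ = mean/k = 19.2/0.697 = 27.6.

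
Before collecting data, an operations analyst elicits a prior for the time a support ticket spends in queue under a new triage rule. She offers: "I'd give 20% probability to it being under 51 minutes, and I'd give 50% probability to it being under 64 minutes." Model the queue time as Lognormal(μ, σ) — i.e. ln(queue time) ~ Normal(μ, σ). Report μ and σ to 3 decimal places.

If T ~ Lognormal(μ,σ) then ln T ~ Normal(μ,σ), so the p-quantile of ln T is μ + z_p·σ.
ln(51) = 3.932 and ln(64) = 4.159; z_{0.2} = -0.8416, z_{0.5} = 0.
σ = (4.159 − 3.932)/(0 − (-0.8416)) = 0.270.
μ = 3.932 − (-0.8416)·0.270 = 4.159.

μ ≈ 4.159, σ ≈ 0.270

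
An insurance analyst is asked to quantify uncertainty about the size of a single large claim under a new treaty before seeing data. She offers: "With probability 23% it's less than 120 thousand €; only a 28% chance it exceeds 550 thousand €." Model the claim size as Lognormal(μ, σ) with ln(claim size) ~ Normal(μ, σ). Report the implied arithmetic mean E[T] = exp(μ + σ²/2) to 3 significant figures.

If T ~ Lognormal(μ,σ) then ln T ~ Normal(μ,σ), so the p-quantile of ln T is μ + z_p·σ.
ln(120) = 4.787 and ln(550) = 6.31; z_{0.23} = -0.7388, z_{0.72} = 0.5828.
σ = (6.31 − 4.787)/(0.5828 − (-0.7388)) = 1.152.
μ = 4.787 − (-0.7388)·1.152 = 5.639.
E[T] = exp(μ + σ²/2) = exp(5.639 + 0.6634) = 546 thousand €.

E[T] ≈ 546 thousand €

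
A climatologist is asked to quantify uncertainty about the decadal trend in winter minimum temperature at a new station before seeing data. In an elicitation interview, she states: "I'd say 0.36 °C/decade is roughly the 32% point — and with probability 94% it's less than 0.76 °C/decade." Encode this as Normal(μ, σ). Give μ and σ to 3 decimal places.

μ = 0.453, σ = 0.198

The p-quantile of Normal(μ,σ) is μ + z_p·σ, with z_{0.32} = -0.4677 and z_{0.94} = 1.555.
Eliminate σ: μ = (z₂·x₁ − z₁·x₂)/(z₂ − z₁) = (1.555·0.36 − (-0.4677)·0.76)/2.022 = 0.453.
Then σ = (x₂ − x₁)/(z₂ − z₁) = (0.76 − 0.36)/2.022 = 0.198.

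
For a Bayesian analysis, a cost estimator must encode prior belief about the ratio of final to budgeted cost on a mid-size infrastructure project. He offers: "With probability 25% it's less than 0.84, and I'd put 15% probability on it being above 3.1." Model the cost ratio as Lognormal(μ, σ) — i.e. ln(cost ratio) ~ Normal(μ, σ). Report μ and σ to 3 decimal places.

If T ~ Lognormal(μ,σ) then ln T ~ Normal(μ,σ), so the p-quantile of ln T is μ + z_p·σ.
ln(0.84) = -0.1744 and ln(3.1) = 1.131; z_{0.25} = -0.6745, z_{0.85} = 1.036.
σ = (1.131 − -0.1744)/(1.036 − (-0.6745)) = 0.763.
μ = -0.1744 − (-0.6745)·0.763 = 0.340.

μ ≈ 0.340, σ ≈ 0.763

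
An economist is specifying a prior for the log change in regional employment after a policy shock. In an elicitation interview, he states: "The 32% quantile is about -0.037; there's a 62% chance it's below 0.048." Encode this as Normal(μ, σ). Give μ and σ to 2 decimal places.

The p-quantile of Normal(μ,σ) is μ + z_p·σ, with z_{0.32} = -0.4677 and z_{0.62} = 0.3055.
Eliminate σ: μ = (z₂·x₁ − z₁·x₂)/(z₂ − z₁) = (0.3055·-0.037 − (-0.4677)·0.048)/0.7732 = 0.01.
Then σ = (x₂ − x₁)/(z₂ − z₁) = (0.048 − -0.037)/0.7732 = 0.11.

μ = 0.01, σ = 0.11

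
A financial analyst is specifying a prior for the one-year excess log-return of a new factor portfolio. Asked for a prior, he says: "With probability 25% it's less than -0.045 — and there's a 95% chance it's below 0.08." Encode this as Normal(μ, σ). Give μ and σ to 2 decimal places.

μ = -0.01, σ = 0.05

For Normal(μ,σ), the p-quantile is μ + z_p·σ. Here z_{0.25} = -0.6745, z_{0.95} = 1.645.
So -0.045 = μ − 0.6745σ and 0.08 = μ + 1.645σ.
Subtracting: σ = (0.08 − -0.045)/(1.645 − (-0.6745)) = 0.05.
Then μ = -0.045 − (-0.6745)·0.05 = -0.01.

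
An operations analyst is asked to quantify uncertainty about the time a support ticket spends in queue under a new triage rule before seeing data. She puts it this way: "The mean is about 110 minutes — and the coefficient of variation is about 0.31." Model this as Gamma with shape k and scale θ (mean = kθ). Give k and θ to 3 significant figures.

For Gamma(k, scale θ): mean = kθ, variance = kθ², so CV = 1/√k.
CV = 0.31, hence k = 1/CV² = 10.4.
Then θ = mean/k = 110/10.4 = 10.6.

k ≈ 10.4, θ ≈ 10.6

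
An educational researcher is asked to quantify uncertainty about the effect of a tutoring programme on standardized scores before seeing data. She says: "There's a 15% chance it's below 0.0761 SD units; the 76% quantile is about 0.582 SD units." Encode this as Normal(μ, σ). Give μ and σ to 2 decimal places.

μ = 0.38, σ = 0.29

For Normal(μ,σ), the p-quantile is μ + z_p·σ. Here z_{0.15} = -1.036, z_{0.76} = 0.7063.
So 0.0761 = μ − 1.036σ and 0.582 = μ + 0.7063σ.
Subtracting: σ = (0.582 − 0.0761)/(0.7063 − (-1.036)) = 0.29.
Then μ = 0.0761 − (-1.036)·0.29 = 0.38.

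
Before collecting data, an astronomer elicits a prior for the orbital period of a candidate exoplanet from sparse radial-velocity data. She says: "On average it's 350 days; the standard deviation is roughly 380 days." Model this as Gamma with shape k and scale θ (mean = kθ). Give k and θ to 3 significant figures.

For Gamma(k, scale θ): mean = kθ, variance = kθ², so CV = 1/√k.
CV = SD/mean = 380/350 = 1.086, hence k = 1/CV² = 0.848.
Then θ = mean/k = 350/0.848 = 413.

k ≈ 0.848, θ ≈ 413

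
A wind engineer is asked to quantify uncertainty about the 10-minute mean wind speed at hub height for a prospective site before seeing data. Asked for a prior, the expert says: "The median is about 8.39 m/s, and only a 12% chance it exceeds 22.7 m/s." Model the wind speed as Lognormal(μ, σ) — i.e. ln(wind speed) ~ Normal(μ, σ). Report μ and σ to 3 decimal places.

If T ~ Lognormal(μ,σ) then ln T ~ Normal(μ,σ), so the p-quantile of ln T is μ + z_p·σ.
ln(8.39) = 2.127 and ln(22.7) = 3.122; z_{0.5} = 0, z_{0.88} = 1.175.
σ = (3.122 − 2.127)/(1.175 − (0)) = 0.847.
μ = 2.127 − (0)·0.847 = 2.127.

μ ≈ 2.127, σ ≈ 0.847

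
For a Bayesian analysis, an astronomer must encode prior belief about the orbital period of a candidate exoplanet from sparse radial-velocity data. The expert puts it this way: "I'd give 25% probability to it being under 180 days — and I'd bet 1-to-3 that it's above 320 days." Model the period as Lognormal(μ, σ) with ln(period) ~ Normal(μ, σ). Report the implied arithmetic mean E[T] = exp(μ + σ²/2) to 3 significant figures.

E[T] ≈ 263 days

If T ~ Lognormal(μ,σ) then ln T ~ Normal(μ,σ), so the p-quantile of ln T is μ + z_p·σ.
ln(180) = 5.193 and ln(320) = 5.768; z_{0.25} = -0.6745, z_{0.75} = 0.6745.
σ = (5.768 − 5.193)/(0.6745 − (-0.6745)) = 0.427.
μ = 5.193 − (-0.6745)·0.427 = 5.481.
E[T] = exp(μ + σ²/2) = exp(5.481 + 0.0910) = 263 days.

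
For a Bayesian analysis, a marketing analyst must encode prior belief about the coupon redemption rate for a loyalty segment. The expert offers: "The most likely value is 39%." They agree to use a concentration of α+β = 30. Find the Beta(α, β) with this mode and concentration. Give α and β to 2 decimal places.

α = 11.92, β = 18.08

For α,β > 1 the Beta mode is (α−1)/(α+β−2). With α+β = 30, the mode is (α−1)/28.
Set (α−1)/28 = 0.39 → α = 1 + 0.39·28 = 11.92.
β = 30 − α = 18.08.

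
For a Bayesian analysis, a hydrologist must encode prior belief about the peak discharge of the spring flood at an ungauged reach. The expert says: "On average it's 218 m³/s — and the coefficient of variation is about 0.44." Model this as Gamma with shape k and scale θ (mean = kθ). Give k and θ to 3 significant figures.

k ≈ 5.17, θ ≈ 42.2

For Gamma(k, scale θ): mean = kθ, variance = kθ², so CV = 1/√k.
CV = 0.44, hence k = 1/CV² = 5.17.
Then θ = mean/k = 218/5.17 = 42.2.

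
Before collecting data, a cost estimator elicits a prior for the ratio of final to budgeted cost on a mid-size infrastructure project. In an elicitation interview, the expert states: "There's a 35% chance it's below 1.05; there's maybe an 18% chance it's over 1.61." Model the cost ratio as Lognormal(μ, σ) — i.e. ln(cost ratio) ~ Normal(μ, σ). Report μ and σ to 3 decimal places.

If T ~ Lognormal(μ,σ) then ln T ~ Normal(μ,σ), so the p-quantile of ln T is μ + z_p·σ.
ln(1.05) = 0.04879 and ln(1.61) = 0.4762; z_{0.35} = -0.3853, z_{0.82} = 0.9154.
σ = (0.4762 − 0.04879)/(0.9154 − (-0.3853)) = 0.329.
μ = 0.04879 − (-0.3853)·0.329 = 0.175.

μ ≈ 0.175, σ ≈ 0.329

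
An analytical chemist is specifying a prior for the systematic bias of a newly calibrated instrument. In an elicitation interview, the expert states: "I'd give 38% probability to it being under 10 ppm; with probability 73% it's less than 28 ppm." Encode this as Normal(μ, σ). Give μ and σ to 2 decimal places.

μ = 15.99, σ = 19.60

The p-quantile of Normal(μ,σ) is μ + z_p·σ, with z_{0.38} = -0.3055 and z_{0.73} = 0.6128.
Eliminate σ: μ = (z₂·x₁ − z₁·x₂)/(z₂ − z₁) = (0.6128·10 − (-0.3055)·28)/0.9183 = 15.99.
Then σ = (x₂ − x₁)/(z₂ − z₁) = (28 − 10)/0.9183 = 19.60.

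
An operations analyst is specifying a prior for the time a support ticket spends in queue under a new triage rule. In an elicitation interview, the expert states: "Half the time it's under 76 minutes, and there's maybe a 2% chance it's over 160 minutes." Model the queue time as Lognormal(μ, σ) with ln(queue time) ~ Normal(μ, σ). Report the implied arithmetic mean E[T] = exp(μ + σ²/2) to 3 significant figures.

If T ~ Lognormal(μ,σ) then ln T ~ Normal(μ,σ), so the p-quantile of ln T is μ + z_p·σ.
ln(76) = 4.331 and ln(160) = 5.075; z_{0.5} = 0, z_{0.98} = 2.054.
σ = (5.075 − 4.331)/(2.054 − (0)) = 0.362.
μ = 4.331 − (0)·0.362 = 4.331.
E[T] = exp(μ + σ²/2) = exp(4.331 + 0.0657) = 81.2 minutes.

E[T] ≈ 81.2 minutes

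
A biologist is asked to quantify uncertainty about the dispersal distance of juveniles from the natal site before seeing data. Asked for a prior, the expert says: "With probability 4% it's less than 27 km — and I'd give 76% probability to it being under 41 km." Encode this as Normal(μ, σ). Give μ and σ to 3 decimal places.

For Normal(μ,σ), the p-quantile is μ + z_p·σ. Here z_{0.04} = -1.751, z_{0.76} = 0.7063.
So 27 = μ − 1.751σ and 41 = μ + 0.7063σ.
Subtracting: σ = (41 − 27)/(0.7063 − (-1.751)) = 5.698.
Then μ = 27 − (-1.751)·5.698 = 36.975.

μ = 36.975, σ = 5.698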